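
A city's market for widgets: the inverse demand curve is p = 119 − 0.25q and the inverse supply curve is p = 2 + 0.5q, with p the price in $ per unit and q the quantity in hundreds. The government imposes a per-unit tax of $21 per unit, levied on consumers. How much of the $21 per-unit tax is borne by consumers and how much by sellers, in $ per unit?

Inverting to q(p) form: qd = 476 − 4p; qs = 2p − 4.
Before the tax: set 476 − 4p = 2p − 4 → p* = $80, q* = 156.
With the tax collected from consumers, demand (in seller-price terms) shifts: qd = 476 − 4(p + 21).
New equilibrium: consumers pay $87, sellers receive $66, q = 128. (Wedge: pb − ps = 21.)
Burden on consumers: $7; on sellers: $14. (They sum to $21.)
The less price-elastic side of the market bears the larger share of a per-unit tax.

Consumers bear $7 per unit; sellers bear $14 per unit.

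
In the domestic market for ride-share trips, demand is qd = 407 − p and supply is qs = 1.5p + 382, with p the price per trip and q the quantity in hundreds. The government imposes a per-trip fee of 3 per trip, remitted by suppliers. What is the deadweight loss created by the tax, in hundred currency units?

Without the tax, 407 − p = 1.5p + 382 gives 2.5p = 25, so p* = 10 and q* = 397.
With the tax collected from suppliers, supply shifts: qs = 1.5(p − 3) + 382.
Solving gives q = 395.2 with consumers paying 11.8 and suppliers receiving 8.8 (the 3 wedge).
Quantity falls by |ΔQ| = |397 − 395.2| = 1.8.
DWL = ½ · t · |ΔQ| = ½ · 3 · 1.8 = 2.7.

Deadweight loss = 2.7 hundred.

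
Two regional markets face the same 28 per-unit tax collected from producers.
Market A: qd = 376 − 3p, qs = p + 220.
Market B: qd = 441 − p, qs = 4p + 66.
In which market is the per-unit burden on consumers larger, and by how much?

Market A: pre-tax p* = 39, q* = 259; post-tax q = 238; per-unit burden on consumers = 7.
Market B: pre-tax p* = 75, q* = 366; post-tax q = 343.6; per-unit burden on consumers = 22.4.
Difference: 7 vs 22.4 → market B is larger by 15.4.

Market B, by 15.4.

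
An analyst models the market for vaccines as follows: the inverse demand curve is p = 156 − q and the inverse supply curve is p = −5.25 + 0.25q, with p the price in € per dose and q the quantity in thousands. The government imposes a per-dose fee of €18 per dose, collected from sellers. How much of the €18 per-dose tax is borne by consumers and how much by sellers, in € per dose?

Rewrite in direct form: qd = 156 − p and qs = 4p + 21.
Before the tax: set 156 − p = 4p + 21 → p* = €27, q* = 129.
With the tax collected from sellers, supply shifts: qs = 4(p − 18) + 21.
Solving gives q = 114.6 with consumers paying €41.4 and sellers receiving €23.4 (the €18 wedge).
Burden on consumers: €14.4; on sellers: €3.6. (They sum to €18.)

Consumers bear €14.4 per dose; sellers bear €3.6 per dose.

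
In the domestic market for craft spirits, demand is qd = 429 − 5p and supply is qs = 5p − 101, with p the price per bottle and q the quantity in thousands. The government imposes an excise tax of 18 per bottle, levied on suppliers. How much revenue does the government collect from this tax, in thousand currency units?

Tax revenue = 2142 thousand.

Without the tax, 429 − 5p = 5p − 101 gives 10p = 530, so p* = 53 and q* = 164.
With the tax collected from suppliers, supply shifts: qs = 5(p − 18) − 101.
Solving gives q = 119 with buyers paying 62 and suppliers receiving 44 (the 18 wedge).
Revenue = t · Q = 18 · 119 = 2142.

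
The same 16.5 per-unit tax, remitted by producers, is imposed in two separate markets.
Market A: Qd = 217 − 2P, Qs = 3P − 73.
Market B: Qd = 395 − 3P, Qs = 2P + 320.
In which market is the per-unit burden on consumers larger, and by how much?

Market A: pre-tax P* = 58, Q* = 101; post-tax Q = 81.2; per-unit burden on consumers = 9.9.
Market B: pre-tax P* = 15, Q* = 350; post-tax Q = 330.2; per-unit burden on consumers = 6.6.
Difference: 9.9 vs 6.6 → market A is larger by 3.3.

Market A, by 3.3.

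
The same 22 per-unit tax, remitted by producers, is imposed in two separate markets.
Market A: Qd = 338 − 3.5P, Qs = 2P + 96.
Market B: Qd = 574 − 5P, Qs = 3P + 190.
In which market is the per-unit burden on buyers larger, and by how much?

Market A: pre-tax P* = 44, Q* = 184; post-tax Q = 156; per-unit burden on buyers = 8.
Market B: pre-tax P* = 48, Q* = 334; post-tax Q = 292.75; per-unit burden on buyers = 8.25.
Difference: 8 vs 8.25 → market B is larger by 0.25.

Market B, by 0.25.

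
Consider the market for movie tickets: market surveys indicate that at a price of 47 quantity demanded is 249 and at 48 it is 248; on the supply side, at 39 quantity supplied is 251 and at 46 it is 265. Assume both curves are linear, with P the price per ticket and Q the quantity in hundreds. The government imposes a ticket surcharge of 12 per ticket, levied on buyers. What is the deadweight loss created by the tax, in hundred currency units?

Demand slope: (248 − 249)/(48 − 47) = -1, so Qd = 296 − P.
Supply slope: (265 − 251)/(46 − 39) = 2, so Qs = 2P + 173.
Before the tax: set 296 − P = 2P + 173 → P* = 41, Q* = 255.
With the tax collected from buyers, demand (in seller-price terms) shifts: Qd = 296 − (P + 12).
New equilibrium: buyers pay 49, suppliers receive 37, Q = 247. (Wedge: Pb − Ps = 12.)
Quantity falls by |ΔQ| = |255 − 247| = 8.
DWL = ½ · t · |ΔQ| = ½ · 12 · 8 = 48.

Deadweight loss = 48 hundred.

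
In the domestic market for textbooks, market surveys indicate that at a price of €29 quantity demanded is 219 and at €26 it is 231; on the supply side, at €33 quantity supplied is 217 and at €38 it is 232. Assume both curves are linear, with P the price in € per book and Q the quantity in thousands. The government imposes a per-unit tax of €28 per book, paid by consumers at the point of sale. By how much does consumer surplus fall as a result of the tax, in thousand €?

Consumer surplus falls by €2244 thousand.

Demand slope: (231 − 219)/(26 − 29) = -4, so Qd = 335 − 4P.
Supply slope: (232 − 217)/(38 − 33) = 3, so Qs = 3P + 118.
Before the tax: set 335 − 4P = 3P + 118 → P* = €31, Q* = 211.
With the tax collected from consumers, demand (in seller-price terms) shifts: Qd = 335 − 4(P + 28).
New equilibrium: consumers pay €43, producers receive €15, Q = 163. (Wedge: Pb − Ps = 28.)
ΔCS is the trapezoid between Q = 163 and Q = 211 of height €12: ½ · (211 + 163) · 12 = €2244.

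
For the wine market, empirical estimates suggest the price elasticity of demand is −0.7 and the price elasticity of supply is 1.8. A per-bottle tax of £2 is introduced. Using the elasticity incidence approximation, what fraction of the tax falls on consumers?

Consumers' share ≈ 0.72.

Incidence ratio: consumers' share ≈ εs / (εs + |εd|) = 1.8 / (1.8 + 0.7) = 0.72.
Supply is the more elastic side, so consumers bear the larger share.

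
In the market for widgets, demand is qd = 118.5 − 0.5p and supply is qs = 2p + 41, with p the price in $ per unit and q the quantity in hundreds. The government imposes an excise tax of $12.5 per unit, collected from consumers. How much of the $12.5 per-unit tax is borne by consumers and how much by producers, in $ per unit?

Consumers bear $10 per unit; producers bear $2.5 per unit.

Without the tax, 118.5 − 0.5p = 2p + 41 gives 2.5p = 77.5, so p* = $31 and q* = 103.
With the tax collected from consumers, demand (in seller-price terms) shifts: qd = 118.5 − 0.5(p + 12.5).
New equilibrium: consumers pay $41, producers receive $28.5, q = 98. (Wedge: pb − ps = 12.5.)
Burden on consumers: $10; on producers: $2.5. (They sum to $12.5.)
The less price-elastic side of the market bears the larger share of a per-unit tax.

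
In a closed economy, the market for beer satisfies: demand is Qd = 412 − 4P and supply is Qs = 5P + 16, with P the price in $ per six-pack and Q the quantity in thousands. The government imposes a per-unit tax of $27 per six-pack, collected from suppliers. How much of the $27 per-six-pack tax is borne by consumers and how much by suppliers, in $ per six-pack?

Without the tax, 412 − 4P = 5P + 16 gives 9P = 396, so P* = $44 and Q* = 236.
With the tax collected from suppliers, supply shifts: Qs = 5(P − 27) + 16.
New equilibrium: consumers pay $59, suppliers receive $32, Q = 176. (Wedge: Pb − Ps = 27.)
Burden on consumers: $15; on suppliers: $12. (They sum to $27.)

Consumers bear $15 per six-pack; suppliers bear $12 per six-pack.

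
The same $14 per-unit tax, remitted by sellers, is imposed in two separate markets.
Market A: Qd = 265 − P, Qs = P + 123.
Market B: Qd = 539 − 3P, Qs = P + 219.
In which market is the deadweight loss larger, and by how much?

Market B, by $24.5.

Market A: pre-tax P* = $71, Q* = 194; post-tax Q = 187; deadweight loss = $49.
Market B: pre-tax P* = $80, Q* = 299; post-tax Q = 288.5; deadweight loss = $73.5.
Difference: $49 vs $73.5 → market B is larger by $24.5.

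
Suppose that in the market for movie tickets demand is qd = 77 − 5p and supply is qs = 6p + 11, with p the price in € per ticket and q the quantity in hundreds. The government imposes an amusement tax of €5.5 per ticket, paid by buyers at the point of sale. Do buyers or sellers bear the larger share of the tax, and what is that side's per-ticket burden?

Before the tax: set 77 − 5p = 6p + 11 → p* = €6, q* = 47.
With the tax collected from buyers, demand (in seller-price terms) shifts: qd = 77 − 5(p + 5.5).
Solving gives q = 32 with buyers paying €9 and sellers receiving €3.5 (the €5.5 wedge).
Per-ticket burden: buyers €3, sellers €2.5.
Buyers take the larger share because demand is less price-elastic here (demand slope 5 vs supply slope 6).

Buyers bear the larger share: €3 per ticket.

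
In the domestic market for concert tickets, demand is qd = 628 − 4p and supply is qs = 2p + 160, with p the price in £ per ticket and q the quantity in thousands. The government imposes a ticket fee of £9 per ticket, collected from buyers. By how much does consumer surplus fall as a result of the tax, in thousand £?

Consumer surplus falls by £930 thousand.

Without the tax, 628 − 4p = 2p + 160 gives 6p = 468, so p* = £78 and q* = 316.
With the tax collected from buyers, demand (in seller-price terms) shifts: qd = 628 − 4(p + 9).
New equilibrium: buyers pay £81, sellers receive £72, q = 304. (Wedge: pb − ps = 9.)
ΔCS is the trapezoid between Q = 304 and Q = 316 of height £3: ½ · (316 + 304) · 3 = £930.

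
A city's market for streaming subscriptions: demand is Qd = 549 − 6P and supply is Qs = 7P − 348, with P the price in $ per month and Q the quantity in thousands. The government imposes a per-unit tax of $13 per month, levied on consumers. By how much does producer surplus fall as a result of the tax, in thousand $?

Producer surplus falls by $684 thousand.

Before the tax: set 549 − 6P = 7P − 348 → P* = $69, Q* = 135.
With the tax collected from consumers, demand (in seller-price terms) shifts: Qd = 549 − 6(P + 13).
New equilibrium: consumers pay $76, sellers receive $63, Q = 93. (Wedge: Pb − Ps = 13.)
ΔPS is the trapezoid between Q = 93 and Q = 135 of height $6: ½ · (135 + 93) · 6 = $684.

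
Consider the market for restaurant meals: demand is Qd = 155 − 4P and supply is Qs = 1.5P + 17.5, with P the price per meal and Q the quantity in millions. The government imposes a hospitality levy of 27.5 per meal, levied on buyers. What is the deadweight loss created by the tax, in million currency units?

Before the tax: set 155 − 4P = 1.5P + 17.5 → P* = 25, Q* = 55.
With the tax collected from buyers, demand (in seller-price terms) shifts: Qd = 155 − 4(P + 27.5).
Solving gives Q = 25 with buyers paying 32.5 and producers receiving 5 (the 27.5 wedge).
Quantity falls by |ΔQ| = |55 − 25| = 30.
DWL = ½ · t · |ΔQ| = ½ · 27.5 · 30 = 412.5.

Deadweight loss = 412.5 million.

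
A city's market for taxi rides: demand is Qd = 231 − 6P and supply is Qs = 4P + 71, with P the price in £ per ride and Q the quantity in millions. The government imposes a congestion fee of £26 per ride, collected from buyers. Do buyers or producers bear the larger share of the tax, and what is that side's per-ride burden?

Producers bear the larger share: £15.6 per ride.

Before the tax: set 231 − 6P = 4P + 71 → P* = £16, Q* = 135.
With the tax collected from buyers, demand (in seller-price terms) shifts: Qd = 231 − 6(P + 26).
New equilibrium: buyers pay £26.4, producers receive £0.4, Q = 72.6. (Wedge: Pb − Ps = 26.)
Per-ride burden: buyers £10.4, producers £15.6.
Producers take the larger share because supply is less price-elastic here (demand slope 6 vs supply slope 4).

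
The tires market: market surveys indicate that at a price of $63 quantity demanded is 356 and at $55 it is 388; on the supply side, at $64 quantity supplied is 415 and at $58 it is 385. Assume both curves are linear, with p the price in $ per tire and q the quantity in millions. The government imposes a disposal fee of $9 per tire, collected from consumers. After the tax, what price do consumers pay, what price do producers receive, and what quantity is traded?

Consumers pay $62; producers receive $53; quantity = 360.

Demand slope: (388 − 356)/(55 − 63) = -4, so qd = 608 − 4p.
Supply slope: (385 − 415)/(58 − 64) = 5, so qs = 5p + 95.
Before the tax: set 608 − 4p = 5p + 95 → p* = $57, q* = 380.
With the tax collected from consumers, demand (in seller-price terms) shifts: qd = 608 − 4(p + 9).
Solving gives q = 360 with consumers paying $62 and producers receiving $53 (the $9 wedge).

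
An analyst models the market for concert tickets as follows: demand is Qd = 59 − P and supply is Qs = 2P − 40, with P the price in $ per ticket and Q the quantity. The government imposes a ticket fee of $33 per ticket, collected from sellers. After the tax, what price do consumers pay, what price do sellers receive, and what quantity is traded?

Consumers pay $55; sellers receive $22; quantity = 4.

Without the tax, 59 − P = 2P − 40 gives 3P = 99, so P* = $33 and Q* = 26.
With the tax collected from sellers, supply shifts: Qs = 2(P − 33) − 40.
New equilibrium: consumers pay $55, sellers receive $22, Q = 4. (Wedge: Pb − Ps = 33.)
The less price-elastic side of the market bears the larger share of a per-unit tax.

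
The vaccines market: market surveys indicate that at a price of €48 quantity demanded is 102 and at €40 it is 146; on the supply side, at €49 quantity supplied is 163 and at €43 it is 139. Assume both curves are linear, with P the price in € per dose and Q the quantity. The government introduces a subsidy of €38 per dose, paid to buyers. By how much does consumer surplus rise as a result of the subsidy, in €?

Consumer surplus rises by €2864.

Demand slope: (146 − 102)/(40 − 48) = -5.5, so Qd = 366 − 5.5P.
Supply slope: (139 − 163)/(43 − 49) = 4, so Qs = 4P − 33.
Without the subsidy, 366 − 5.5P = 4P − 33 gives 9.5P = 399, so P* = €42 and Q* = 135.
With a per-unit subsidy paid to buyers, each effectively pays P − 38, so demand becomes Qd = 366 − 5.5(P − 38).
Solving gives Q = 223 with buyers paying €26 and sellers receiving €64 (the €38 wedge).
ΔCS is the trapezoid between Q = 223 and Q = 135 of height €16: ½ · (135 + 223) · 16 = €2864.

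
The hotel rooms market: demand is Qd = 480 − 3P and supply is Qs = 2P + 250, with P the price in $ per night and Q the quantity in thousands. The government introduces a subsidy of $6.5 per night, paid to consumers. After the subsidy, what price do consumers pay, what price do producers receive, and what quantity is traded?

Consumers pay $43.4; producers receive $49.9; quantity = 349.8.

Without the subsidy, 480 − 3P = 2P + 250 gives 5P = 230, so P* = $46 and Q* = 342.
With a per-unit subsidy paid to consumers, each effectively pays P − 6.5, so demand becomes Qd = 480 − 3(P − 6.5).
New equilibrium: consumers pay $43.4, producers receive $49.9, Q = 349.8. (Wedge: Pb − Ps = −6.5.)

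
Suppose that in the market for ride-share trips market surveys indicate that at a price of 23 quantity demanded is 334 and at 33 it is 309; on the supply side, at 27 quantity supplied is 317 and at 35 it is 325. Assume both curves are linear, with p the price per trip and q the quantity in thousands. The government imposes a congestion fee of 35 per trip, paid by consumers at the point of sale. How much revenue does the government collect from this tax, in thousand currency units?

Demand slope: (309 − 334)/(33 − 23) = -2.5, so qd = 391.5 − 2.5p.
Supply slope: (325 − 317)/(35 − 27) = 1, so qs = p + 290.
Before the tax: set 391.5 − 2.5p = p + 290 → p* = 29, q* = 319.
With the tax collected from consumers, demand (in seller-price terms) shifts: qd = 391.5 − 2.5(p + 35).
New equilibrium: consumers pay 39, suppliers receive 4, q = 294. (Wedge: pb − ps = 35.)
Revenue = t · Q = 35 · 294 = 10290.

Tax revenue = 10290 thousand.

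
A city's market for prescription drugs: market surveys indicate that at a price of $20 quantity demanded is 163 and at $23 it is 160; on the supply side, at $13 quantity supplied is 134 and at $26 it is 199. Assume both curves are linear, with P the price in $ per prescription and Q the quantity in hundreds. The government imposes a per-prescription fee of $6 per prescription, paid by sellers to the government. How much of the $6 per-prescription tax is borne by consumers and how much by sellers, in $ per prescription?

Demand slope: (160 − 163)/(23 − 20) = -1, so Qd = 183 − P.
Supply slope: (199 − 134)/(26 − 13) = 5, so Qs = 5P + 69.
Without the tax, 183 − P = 5P + 69 gives 6P = 114, so P* = $19 and Q* = 164.
With the tax collected from sellers, supply shifts: Qs = 5(P − 6) + 69.
Solving gives Q = 159 with consumers paying $24 and sellers receiving $18 (the $6 wedge).
Burden on consumers: $5; on sellers: $1. (They sum to $6.)
The less price-elastic side of the market bears the larger share of a per-unit tax.

Consumers bear $5 per prescription; sellers bear $1 per prescription.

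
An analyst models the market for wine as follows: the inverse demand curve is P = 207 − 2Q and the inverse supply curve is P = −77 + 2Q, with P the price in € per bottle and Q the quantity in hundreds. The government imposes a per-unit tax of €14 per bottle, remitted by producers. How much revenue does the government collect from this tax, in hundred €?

Inverting to Q(P) form: Qd = 103.5 − 0.5P; Qs = 0.5P + 38.5.
Before the tax: set 103.5 − 0.5P = 0.5P + 38.5 → P* = €65, Q* = 71.
With the tax collected from producers, supply shifts: Qs = 0.5(P − 14) + 38.5.
Solving gives Q = 67.5 with buyers paying €72 and producers receiving €58 (the €14 wedge).
Revenue = t · Q = 14 · 67.5 = €945.

Tax revenue = €945 hundred.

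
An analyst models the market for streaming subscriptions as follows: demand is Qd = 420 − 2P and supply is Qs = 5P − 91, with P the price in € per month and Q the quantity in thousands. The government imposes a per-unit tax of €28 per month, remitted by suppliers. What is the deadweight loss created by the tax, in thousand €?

Before the tax: set 420 − 2P = 5P − 91 → P* = €73, Q* = 274.
With the tax collected from suppliers, supply shifts: Qs = 5(P − 28) − 91.
Solving gives Q = 234 with buyers paying €93 and suppliers receiving €65 (the €28 wedge).
Quantity falls by |ΔQ| = |274 − 234| = 40.
DWL = ½ · t · |ΔQ| = ½ · 28 · 40 = €560.

Deadweight loss = €560 thousand.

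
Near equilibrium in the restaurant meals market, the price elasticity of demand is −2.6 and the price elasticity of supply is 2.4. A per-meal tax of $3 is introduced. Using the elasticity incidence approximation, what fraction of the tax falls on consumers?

Incidence ratio: consumers' share ≈ εs / (εs + |εd|) = 2.4 / (2.4 + 2.6) = 0.48.
Supply is the less elastic side, so consumers bear the smaller share.

Consumers' share ≈ 0.48.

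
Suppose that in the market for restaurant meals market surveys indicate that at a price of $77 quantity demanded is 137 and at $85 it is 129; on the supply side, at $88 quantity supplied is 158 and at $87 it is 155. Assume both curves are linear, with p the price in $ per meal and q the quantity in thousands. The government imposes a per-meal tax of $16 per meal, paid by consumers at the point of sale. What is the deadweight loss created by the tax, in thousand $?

Deadweight loss = $96 thousand.

Demand slope: (129 − 137)/(85 − 77) = -1, so qd = 214 − p.
Supply slope: (155 − 158)/(87 − 88) = 3, so qs = 3p − 106.
Before the tax: set 214 − p = 3p − 106 → p* = $80, q* = 134.
With the tax collected from consumers, demand (in seller-price terms) shifts: qd = 214 − (p + 16).
Solving gives q = 122 with consumers paying $92 and producers receiving $76 (the $16 wedge).
Quantity falls by |ΔQ| = |134 − 122| = 12.
DWL = ½ · t · |ΔQ| = ½ · 16 · 12 = $96.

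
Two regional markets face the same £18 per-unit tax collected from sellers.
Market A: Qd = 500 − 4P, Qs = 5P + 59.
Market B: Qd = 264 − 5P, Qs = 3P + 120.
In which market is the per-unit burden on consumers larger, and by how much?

Market A, by £3.25.

Market A: pre-tax P* = £49, Q* = 304; post-tax Q = 264; per-unit burden on consumers = £10.
Market B: pre-tax P* = £18, Q* = 174; post-tax Q = 140.25; per-unit burden on consumers = £6.75.
Difference: £10 vs £6.75 → market A is larger by £3.25.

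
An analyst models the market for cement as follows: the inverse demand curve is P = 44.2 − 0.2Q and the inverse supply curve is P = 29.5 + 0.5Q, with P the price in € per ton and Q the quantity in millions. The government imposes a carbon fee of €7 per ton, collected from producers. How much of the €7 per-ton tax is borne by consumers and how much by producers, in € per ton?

Inverting to Q(P) form: Qd = 221 − 5P; Qs = 2P − 59.
Before the tax: set 221 − 5P = 2P − 59 → P* = €40, Q* = 21.
With the tax collected from producers, supply shifts: Qs = 2(P − 7) − 59.
New equilibrium: consumers pay €42, producers receive €35, Q = 11. (Wedge: Pb − Ps = 7.)
Burden on consumers: €2; on producers: €5. (They sum to €7.)
The less price-elastic side of the market bears the larger share of a per-unit tax.

Consumers bear €2 per ton; producers bear €5 per ton.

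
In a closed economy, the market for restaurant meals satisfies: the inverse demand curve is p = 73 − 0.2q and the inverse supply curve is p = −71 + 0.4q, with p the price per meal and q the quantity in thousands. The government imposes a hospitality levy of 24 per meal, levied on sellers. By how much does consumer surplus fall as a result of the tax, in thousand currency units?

Consumer surplus falls by 1760 thousand.

Inverting to q(p) form: qd = 365 − 5p; qs = 2.5p + 177.5.
Without the tax, 365 − 5p = 2.5p + 177.5 gives 7.5p = 187.5, so p* = 25 and q* = 240.
With the tax collected from sellers, supply shifts: qs = 2.5(p − 24) + 177.5.
New equilibrium: consumers pay 33, sellers receive 9, q = 200. (Wedge: pb − ps = 24.)
ΔCS is the trapezoid between Q = 200 and Q = 240 of height 8: ½ · (240 + 200) · 8 = 1760.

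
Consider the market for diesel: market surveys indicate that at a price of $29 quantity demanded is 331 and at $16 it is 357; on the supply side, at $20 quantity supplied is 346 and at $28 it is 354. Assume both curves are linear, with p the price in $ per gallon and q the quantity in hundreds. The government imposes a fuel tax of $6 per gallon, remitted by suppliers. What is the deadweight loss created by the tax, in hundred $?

Deadweight loss = $12 hundred.

Demand slope: (357 − 331)/(16 − 29) = -2, so qd = 389 − 2p.
Supply slope: (354 − 346)/(28 − 20) = 1, so qs = p + 326.
Before the tax: set 389 − 2p = p + 326 → p* = $21, q* = 347.
With the tax collected from suppliers, supply shifts: qs = (p − 6) + 326.
New equilibrium: consumers pay $23, suppliers receive $17, q = 343. (Wedge: pb − ps = 6.)
Quantity falls by |ΔQ| = |347 − 343| = 4.
DWL = ½ · t · |ΔQ| = ½ · 6 · 4 = $12.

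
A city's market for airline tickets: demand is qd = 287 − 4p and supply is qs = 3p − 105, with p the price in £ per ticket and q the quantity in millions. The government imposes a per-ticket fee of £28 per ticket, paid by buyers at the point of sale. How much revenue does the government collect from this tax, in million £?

Without the tax, 287 − 4p = 3p − 105 gives 7p = 392, so p* = £56 and q* = 63.
With the tax collected from buyers, demand (in seller-price terms) shifts: qd = 287 − 4(p + 28).
New equilibrium: buyers pay £68, suppliers receive £40, q = 15. (Wedge: pb − ps = 28.)
Revenue = t · Q = 28 · 15 = £420.

Tax revenue = £420 million.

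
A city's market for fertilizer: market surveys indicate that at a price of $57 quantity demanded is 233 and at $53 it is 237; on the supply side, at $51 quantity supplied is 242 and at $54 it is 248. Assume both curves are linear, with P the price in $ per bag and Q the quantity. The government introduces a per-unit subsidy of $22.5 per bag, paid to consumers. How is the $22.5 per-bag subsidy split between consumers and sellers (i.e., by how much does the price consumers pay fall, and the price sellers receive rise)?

Demand slope: (237 − 233)/(53 − 57) = -1, so Qd = 290 − P.
Supply slope: (248 − 242)/(54 − 51) = 2, so Qs = 2P + 140.
Without the subsidy, 290 − P = 2P + 140 gives 3P = 150, so P* = $50 and Q* = 240.
With a per-unit subsidy paid to consumers, each effectively pays P − 22.5, so demand becomes Qd = 290 − (P − 22.5).
New equilibrium: consumers pay $35, sellers receive $57.5, Q = 255. (Wedge: Pb − Ps = −22.5.)
Gain to consumers: $15; to sellers: $7.5. (They sum to $22.5.)

Consumers gain $15 per bag; sellers gain $7.5 per bag.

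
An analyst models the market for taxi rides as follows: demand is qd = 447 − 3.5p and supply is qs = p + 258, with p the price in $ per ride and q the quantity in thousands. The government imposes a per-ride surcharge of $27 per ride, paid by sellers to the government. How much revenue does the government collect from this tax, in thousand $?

Tax revenue = $7533 thousand.

Before the tax: set 447 − 3.5p = p + 258 → p* = $42, q* = 300.
With the tax collected from sellers, supply shifts: qs = (p − 27) + 258.
Solving gives q = 279 with buyers paying $48 and sellers receiving $21 (the $27 wedge).
Revenue = t · Q = 27 · 279 = $7533.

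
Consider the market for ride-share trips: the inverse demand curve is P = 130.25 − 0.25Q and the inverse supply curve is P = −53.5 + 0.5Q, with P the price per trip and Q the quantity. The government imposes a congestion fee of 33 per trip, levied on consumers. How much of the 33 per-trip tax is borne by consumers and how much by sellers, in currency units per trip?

Rewrite in direct form: Qd = 521 − 4P and Qs = 2P + 107.
Before the tax: set 521 − 4P = 2P + 107 → P* = 69, Q* = 245.
With the tax collected from consumers, demand (in seller-price terms) shifts: Qd = 521 − 4(P + 33).
New equilibrium: consumers pay 80, sellers receive 47, Q = 201. (Wedge: Pb − Ps = 33.)
Burden on consumers: 11; on sellers: 22. (They sum to 33.)
The less price-elastic side of the market bears the larger share of a per-unit tax.

Consumers bear 11 per trip; sellers bear 22 per trip.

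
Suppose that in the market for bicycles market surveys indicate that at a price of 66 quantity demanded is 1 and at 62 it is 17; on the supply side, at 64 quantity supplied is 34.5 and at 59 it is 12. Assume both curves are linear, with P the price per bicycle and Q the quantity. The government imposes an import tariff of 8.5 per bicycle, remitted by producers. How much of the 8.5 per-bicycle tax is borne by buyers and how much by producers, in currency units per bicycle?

Demand slope: (17 − 1)/(62 − 66) = -4, so Qd = 265 − 4P.
Supply slope: (12 − 34.5)/(59 − 64) = 4.5, so Qs = 4.5P − 253.5.
Before the tax: set 265 − 4P = 4.5P − 253.5 → P* = 61, Q* = 21.
With the tax collected from producers, supply shifts: Qs = 4.5(P − 8.5) − 253.5.
Solving gives Q = 3 with buyers paying 65.5 and producers receiving 57 (the 8.5 wedge).
Burden on buyers: 4.5; on producers: 4. (They sum to 8.5.)

Buyers bear 4.5 per bicycle; producers bear 4 per bicycle.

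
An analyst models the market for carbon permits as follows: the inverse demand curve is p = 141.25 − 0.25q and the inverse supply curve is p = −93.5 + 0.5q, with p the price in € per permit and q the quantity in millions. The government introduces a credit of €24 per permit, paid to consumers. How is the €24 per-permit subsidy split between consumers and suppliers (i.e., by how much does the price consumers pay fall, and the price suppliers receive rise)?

Consumers gain €8 per permit; suppliers gain €16 per permit.

Inverting to q(p) form: qd = 565 − 4p; qs = 2p + 187.
Without the subsidy, 565 − 4p = 2p + 187 gives 6p = 378, so p* = €63 and q* = 313.
With a per-unit subsidy paid to consumers, each effectively pays p − 24, so demand becomes qd = 565 − 4(p − 24).
New equilibrium: consumers pay €55, suppliers receive €79, q = 345. (Wedge: pb − ps = −24.)
Gain to consumers: €8; to suppliers: €16. (They sum to €24.)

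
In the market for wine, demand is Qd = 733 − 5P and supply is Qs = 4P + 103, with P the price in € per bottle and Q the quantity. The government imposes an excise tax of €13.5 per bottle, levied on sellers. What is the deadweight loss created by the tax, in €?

Without the tax, 733 − 5P = 4P + 103 gives 9P = 630, so P* = €70 and Q* = 383.
With the tax collected from sellers, supply shifts: Qs = 4(P − 13.5) + 103.
Solving gives Q = 353 with consumers paying €76 and sellers receiving €62.5 (the €13.5 wedge).
Quantity falls by |ΔQ| = |383 − 353| = 30.
DWL = ½ · t · |ΔQ| = ½ · 13.5 · 30 = €202.5.

Deadweight loss = €202.5.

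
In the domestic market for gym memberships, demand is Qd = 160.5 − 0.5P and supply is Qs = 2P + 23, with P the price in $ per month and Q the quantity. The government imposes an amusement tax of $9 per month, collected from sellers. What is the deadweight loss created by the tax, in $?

Without the tax, 160.5 − 0.5P = 2P + 23 gives 2.5P = 137.5, so P* = $55 and Q* = 133.
With the tax collected from sellers, supply shifts: Qs = 2(P − 9) + 23.
Solving gives Q = 129.4 with consumers paying $62.2 and sellers receiving $53.2 (the $9 wedge).
Quantity falls by |ΔQ| = |133 − 129.4| = 3.6.
DWL = ½ · t · |ΔQ| = ½ · 9 · 3.6 = $16.2.

Deadweight loss = $16.2.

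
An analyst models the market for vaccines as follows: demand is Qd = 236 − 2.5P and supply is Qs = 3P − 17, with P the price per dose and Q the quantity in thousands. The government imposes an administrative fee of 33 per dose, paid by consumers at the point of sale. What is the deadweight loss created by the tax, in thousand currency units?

Without the tax, 236 − 2.5P = 3P − 17 gives 5.5P = 253, so P* = 46 and Q* = 121.
With the tax collected from consumers, demand (in seller-price terms) shifts: Qd = 236 − 2.5(P + 33).
New equilibrium: consumers pay 64, sellers receive 31, Q = 76. (Wedge: Pb − Ps = 33.)
Quantity falls by |ΔQ| = |121 − 76| = 45.
DWL = ½ · t · |ΔQ| = ½ · 33 · 45 = 742.5.

Deadweight loss = 742.5 thousand.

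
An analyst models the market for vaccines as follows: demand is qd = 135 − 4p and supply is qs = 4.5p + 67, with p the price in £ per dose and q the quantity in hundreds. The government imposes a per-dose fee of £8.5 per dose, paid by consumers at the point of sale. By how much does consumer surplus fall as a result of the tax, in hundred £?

Consumer surplus falls by £423 hundred.

Without the tax, 135 − 4p = 4.5p + 67 gives 8.5p = 68, so p* = £8 and q* = 103.
With the tax collected from consumers, demand (in seller-price terms) shifts: qd = 135 − 4(p + 8.5).
Solving gives q = 85 with consumers paying £12.5 and suppliers receiving £4 (the £8.5 wedge).
ΔCS is the trapezoid between Q = 85 and Q = 103 of height £4.5: ½ · (103 + 85) · 4.5 = £423.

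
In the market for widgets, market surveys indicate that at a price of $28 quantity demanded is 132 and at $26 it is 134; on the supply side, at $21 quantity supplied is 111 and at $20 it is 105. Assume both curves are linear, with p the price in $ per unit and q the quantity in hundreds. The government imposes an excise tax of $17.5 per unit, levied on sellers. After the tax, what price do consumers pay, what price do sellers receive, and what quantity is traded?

Consumers pay $40; sellers receive $22.5; quantity = 120.

Demand slope: (134 − 132)/(26 − 28) = -1, so qd = 160 − p.
Supply slope: (105 − 111)/(20 − 21) = 6, so qs = 6p − 15.
Before the tax: set 160 − p = 6p − 15 → p* = $25, q* = 135.
With the tax collected from sellers, supply shifts: qs = 6(p − 17.5) − 15.
New equilibrium: consumers pay $40, sellers receive $22.5, q = 120. (Wedge: pb − ps = 17.5.)
The less price-elastic side of the market bears the larger share of a per-unit tax.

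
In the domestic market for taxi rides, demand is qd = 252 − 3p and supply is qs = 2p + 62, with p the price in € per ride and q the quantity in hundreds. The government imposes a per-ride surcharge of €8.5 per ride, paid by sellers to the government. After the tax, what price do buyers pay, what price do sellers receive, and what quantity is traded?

Buyers pay €41.4; sellers receive €32.9; quantity = 127.8.

Without the tax, 252 − 3p = 2p + 62 gives 5p = 190, so p* = €38 and q* = 138.
With the tax collected from sellers, supply shifts: qs = 2(p − 8.5) + 62.
New equilibrium: buyers pay €41.4, sellers receive €32.9, q = 127.8. (Wedge: pb − ps = 8.5.)
The less price-elastic side of the market bears the larger share of a per-unit tax.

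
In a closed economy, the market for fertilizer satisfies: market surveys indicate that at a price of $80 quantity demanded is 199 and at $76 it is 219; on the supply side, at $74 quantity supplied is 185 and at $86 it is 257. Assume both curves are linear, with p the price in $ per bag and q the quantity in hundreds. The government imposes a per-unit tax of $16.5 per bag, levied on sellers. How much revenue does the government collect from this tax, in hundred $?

Demand slope: (219 − 199)/(76 − 80) = -5, so qd = 599 − 5p.
Supply slope: (257 − 185)/(86 − 74) = 6, so qs = 6p − 259.
Without the tax, 599 − 5p = 6p − 259 gives 11p = 858, so p* = $78 and q* = 209.
With the tax collected from sellers, supply shifts: qs = 6(p − 16.5) − 259.
New equilibrium: consumers pay $87, sellers receive $70.5, q = 164. (Wedge: pb − ps = 16.5.)
Revenue = t · Q = 16.5 · 164 = $2706.

Tax revenue = $2706 hundred.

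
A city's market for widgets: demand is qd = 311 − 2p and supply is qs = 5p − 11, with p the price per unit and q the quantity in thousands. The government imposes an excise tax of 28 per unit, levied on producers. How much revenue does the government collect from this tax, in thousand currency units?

Tax revenue = 5012 thousand.

Before the tax: set 311 − 2p = 5p − 11 → p* = 46, q* = 219.
With the tax collected from producers, supply shifts: qs = 5(p − 28) − 11.
Solving gives q = 179 with consumers paying 66 and producers receiving 38 (the 28 wedge).
Revenue = t · Q = 28 · 179 = 5012.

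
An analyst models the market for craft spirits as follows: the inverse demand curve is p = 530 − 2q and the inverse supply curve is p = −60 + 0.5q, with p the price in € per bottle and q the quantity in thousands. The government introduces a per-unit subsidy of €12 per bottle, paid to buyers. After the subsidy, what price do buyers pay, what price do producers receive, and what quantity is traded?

Buyers pay €48.4; producers receive €60.4; quantity = 240.8.

Rewrite in direct form: qd = 265 − 0.5p and qs = 2p + 120.
Without the subsidy, 265 − 0.5p = 2p + 120 gives 2.5p = 145, so p* = €58 and q* = 236.
With a per-unit subsidy paid to buyers, each effectively pays p − 12, so demand becomes qd = 265 − 0.5(p − 12).
Solving gives q = 240.8 with buyers paying €48.4 and producers receiving €60.4 (the €12 wedge).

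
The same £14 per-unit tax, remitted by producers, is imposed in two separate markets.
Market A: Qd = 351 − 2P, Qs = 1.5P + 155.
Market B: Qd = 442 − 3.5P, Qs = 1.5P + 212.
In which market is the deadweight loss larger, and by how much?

Market A: pre-tax P* = £56, Q* = 239; post-tax Q = 227; deadweight loss = £84.
Market B: pre-tax P* = £46, Q* = 281; post-tax Q = 266.3; deadweight loss = £102.9.
Difference: £84 vs £102.9 → market B is larger by £18.9.

Market B, by £18.9.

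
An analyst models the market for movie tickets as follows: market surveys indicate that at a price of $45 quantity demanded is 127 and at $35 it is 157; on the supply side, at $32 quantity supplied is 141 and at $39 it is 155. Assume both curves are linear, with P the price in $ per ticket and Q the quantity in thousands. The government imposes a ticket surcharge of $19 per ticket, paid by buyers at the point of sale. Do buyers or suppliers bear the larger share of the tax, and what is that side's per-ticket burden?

Suppliers bear the larger share: $11.4 per ticket.

Demand slope: (157 − 127)/(35 − 45) = -3, so Qd = 262 − 3P.
Supply slope: (155 − 141)/(39 − 32) = 2, so Qs = 2P + 77.
Before the tax: set 262 − 3P = 2P + 77 → P* = $37, Q* = 151.
With the tax collected from buyers, demand (in seller-price terms) shifts: Qd = 262 − 3(P + 19).
Solving gives Q = 128.2 with buyers paying $44.6 and suppliers receiving $25.6 (the $19 wedge).
Per-ticket burden: buyers $7.6, suppliers $11.4.
Suppliers take the larger share because supply is less price-elastic here (demand slope 3 vs supply slope 2).
The less price-elastic side of the market bears the larger share of a per-unit tax.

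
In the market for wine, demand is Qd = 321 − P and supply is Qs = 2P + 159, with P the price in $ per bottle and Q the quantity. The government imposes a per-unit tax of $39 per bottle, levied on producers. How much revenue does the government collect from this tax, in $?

Without the tax, 321 − P = 2P + 159 gives 3P = 162, so P* = $54 and Q* = 267.
With the tax collected from producers, supply shifts: Qs = 2(P − 39) + 159.
New equilibrium: buyers pay $80, producers receive $41, Q = 241. (Wedge: Pb − Ps = 39.)
Revenue = t · Q = 39 · 241 = $9399.

Tax revenue = $9399.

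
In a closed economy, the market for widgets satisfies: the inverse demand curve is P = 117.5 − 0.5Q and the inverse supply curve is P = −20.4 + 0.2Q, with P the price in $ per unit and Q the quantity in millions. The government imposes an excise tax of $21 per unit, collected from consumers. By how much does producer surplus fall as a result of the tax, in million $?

Producer surplus falls by $1092 million.

Inverting to Q(P) form: Qd = 235 − 2P; Qs = 5P + 102.
Before the tax: set 235 − 2P = 5P + 102 → P* = $19, Q* = 197.
With the tax collected from consumers, demand (in seller-price terms) shifts: Qd = 235 − 2(P + 21).
Solving gives Q = 167 with consumers paying $34 and producers receiving $13 (the $21 wedge).
ΔPS is the trapezoid between Q = 167 and Q = 197 of height $6: ½ · (197 + 167) · 6 = $1092.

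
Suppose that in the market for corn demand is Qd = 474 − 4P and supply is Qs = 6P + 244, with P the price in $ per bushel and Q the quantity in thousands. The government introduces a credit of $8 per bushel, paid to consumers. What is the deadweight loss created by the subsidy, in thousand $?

Deadweight loss = $76.8 thousand.

Before the subsidy: set 474 − 4P = 6P + 244 → P* = $23, Q* = 382.
With a per-unit subsidy paid to consumers, each effectively pays P − 8, so demand becomes Qd = 474 − 4(P − 8).
Solving gives Q = 401.2 with consumers paying $18.2 and sellers receiving $26.2 (the $8 wedge).
Quantity rises by |ΔQ| = |382 − 401.2| = 19.2.
DWL = ½ · t · |ΔQ| = ½ · 8 · 19.2 = $76.8.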